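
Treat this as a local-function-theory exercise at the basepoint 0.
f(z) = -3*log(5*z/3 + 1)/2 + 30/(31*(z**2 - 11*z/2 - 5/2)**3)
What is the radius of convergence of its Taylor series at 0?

The radius of convergence is -11/4 + (1/4)*sqrt(161).

Denominator factor (z**2 - 11*z/2 - 5/2)^3: discriminant 161/4, real irrational roots 11/4 + (1/4)*sqrt(161) and 11/4 - (1/4)*sqrt(161); poles of order 3, moduli 11/4 + (1/4)*sqrt(161) and -11/4 + (1/4)*sqrt(161).
Branch term (-3/2)*log(1 - z/(-3/5)): its argument vanishes at z = -3/5, a logarithmic branch point, modulus 3/5.
The radius of convergence is the smallest modulus among the singular points: -11/4 + (1/4)*sqrt(161).


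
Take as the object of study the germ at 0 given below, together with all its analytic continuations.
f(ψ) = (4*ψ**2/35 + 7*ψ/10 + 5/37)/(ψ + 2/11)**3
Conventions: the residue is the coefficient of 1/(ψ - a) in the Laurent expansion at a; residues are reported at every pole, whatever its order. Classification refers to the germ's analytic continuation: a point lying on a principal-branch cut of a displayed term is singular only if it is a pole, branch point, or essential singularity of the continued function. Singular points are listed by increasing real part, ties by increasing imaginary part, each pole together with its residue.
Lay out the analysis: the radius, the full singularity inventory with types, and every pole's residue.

Radius of convergence at 0: 2/11.
At -2/11: a pole of order 3; residue 4/35.

Denominator factor (ψ + 2/11)^3: pole of order 3 at -2/11, modulus 2/11.
The radius of convergence is the smallest modulus among the singular points: 2/11.
At the order-3 pole -2/11 set g(ψ) = (ψ - (-2/11))^3*f(ψ) = 4*ψ**2/35 + 7*ψ/10 + 5/37.
Order-3 pole: residue = g''(a)/2; g''(-2/11) = 8/35, so the residue is 4/35.


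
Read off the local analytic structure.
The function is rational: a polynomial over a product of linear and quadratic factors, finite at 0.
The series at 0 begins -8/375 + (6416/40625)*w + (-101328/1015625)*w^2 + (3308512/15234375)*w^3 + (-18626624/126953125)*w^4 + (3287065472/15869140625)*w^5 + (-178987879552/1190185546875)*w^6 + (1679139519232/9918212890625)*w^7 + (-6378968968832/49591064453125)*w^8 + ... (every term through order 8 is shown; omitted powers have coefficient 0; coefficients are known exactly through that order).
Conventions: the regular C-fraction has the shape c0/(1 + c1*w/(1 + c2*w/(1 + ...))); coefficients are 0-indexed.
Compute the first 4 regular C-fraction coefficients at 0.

The regular C-fraction coefficients are [-8/375, 2406/325, -882477/130325, -3825604159/26540495775].

Taylor coefficients (read off): a_0 = -8/375, a_1 = 6416/40625, a_2 = -101328/1015625, a_3 = 3308512/15234375.
c0 = a_0 = -8/375. Peel one level at a time: if S = 1 + c*w/S' with S'(0) = 1, then c is the w-coefficient of S and S' = c*w/(S - 1).
S_1 = c0/f = 1 + (2406/325)*w + (5294862/105625)*w^2 + ...; c1 = 2406/325.
S_2 = c1*w/(S_1 - 1) = 1 + (-882477/130325)*w + (-294277243/301501875)*w^2 + ...; c2 = -882477/130325.
S_3 = c2*w/(S_2 - 1) = 1 + (-3825604159/26540495775)*w + ...; c3 = -3825604159/26540495775.


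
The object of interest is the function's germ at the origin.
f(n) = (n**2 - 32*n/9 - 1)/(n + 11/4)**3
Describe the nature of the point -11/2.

Denominator factors: n + 11/4 = -11/4 at n = -11/2 — none vanishes.
So the germ continues analytically to -11/2.

The point is a regular point.


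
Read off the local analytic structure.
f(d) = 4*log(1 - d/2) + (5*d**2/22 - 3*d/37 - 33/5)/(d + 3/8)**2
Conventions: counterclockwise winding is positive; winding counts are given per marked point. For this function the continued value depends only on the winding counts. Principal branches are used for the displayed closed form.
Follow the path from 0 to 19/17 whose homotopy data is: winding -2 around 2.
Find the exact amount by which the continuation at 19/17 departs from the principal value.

The rational part is single-valued and drops out of the difference; each branch term changes only by its own monodromy.
(4)*log(1 - d/(2)): each positive loop around 2 adds 2*pi*i to the log, so winding -2 contributes (4)*(-2)*2*pi*i = -(16)*pi*i.
Summing the contributions at d = 19/17 gives -(16)*pi*i.

Continued minus principal equals -(16)*pi*i.


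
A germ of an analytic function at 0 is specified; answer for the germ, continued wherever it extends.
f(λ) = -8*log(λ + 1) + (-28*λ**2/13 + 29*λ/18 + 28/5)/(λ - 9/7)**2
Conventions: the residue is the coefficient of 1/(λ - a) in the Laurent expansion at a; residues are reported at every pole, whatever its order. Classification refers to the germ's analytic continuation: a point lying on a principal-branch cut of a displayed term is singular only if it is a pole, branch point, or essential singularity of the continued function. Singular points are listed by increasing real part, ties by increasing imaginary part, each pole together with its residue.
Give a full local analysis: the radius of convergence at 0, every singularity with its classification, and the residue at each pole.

Radius of convergence at 0: 1.
At -1: a logarithmic branch point.
At 9/7: a pole of order 2; residue -919/234.

Denominator factor (λ - 9/7)^2: pole of order 2 at 9/7, modulus 9/7.
Branch term (-8)*log(1 - λ/(-1)): its argument vanishes at λ = -1, a logarithmic branch point, modulus 1.
The radius of convergence is the smallest modulus among the singular points: 1.
The branch term is analytic at 9/7 and contributes nothing to the residue; only the rational part matters.
At the order-2 pole 9/7 set g(λ) = (λ - (9/7))^2*(rational part) = -28*λ**2/13 + 29*λ/18 + 28/5.
Order-2 pole: residue = g'(a); g'(9/7) = -919/234, so the residue is -919/234.
List the singular points by increasing real part (a conjugate pair: the negative imaginary part first).


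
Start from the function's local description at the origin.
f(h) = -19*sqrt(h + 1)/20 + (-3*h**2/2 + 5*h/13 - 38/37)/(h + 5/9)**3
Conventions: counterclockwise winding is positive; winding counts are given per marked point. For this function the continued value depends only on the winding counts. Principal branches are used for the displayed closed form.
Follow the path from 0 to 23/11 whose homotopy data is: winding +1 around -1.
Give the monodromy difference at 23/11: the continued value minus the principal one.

The rational part is single-valued and drops out of the difference; each branch term changes only by its own monodromy.
(-19/20)*sqrt(1 - h/(-1)): winding +1 is odd, the square root flips sign, contributing -2*(-19/20)*sqrt(1 - (23/11)/(-1)) = -2*(-19/20)*sqrt(34/11) = (19/110)*sqrt(374).
Summing the contributions at h = 23/11 gives (19/110)*sqrt(374).

Continued minus principal equals (19/110)*sqrt(374).


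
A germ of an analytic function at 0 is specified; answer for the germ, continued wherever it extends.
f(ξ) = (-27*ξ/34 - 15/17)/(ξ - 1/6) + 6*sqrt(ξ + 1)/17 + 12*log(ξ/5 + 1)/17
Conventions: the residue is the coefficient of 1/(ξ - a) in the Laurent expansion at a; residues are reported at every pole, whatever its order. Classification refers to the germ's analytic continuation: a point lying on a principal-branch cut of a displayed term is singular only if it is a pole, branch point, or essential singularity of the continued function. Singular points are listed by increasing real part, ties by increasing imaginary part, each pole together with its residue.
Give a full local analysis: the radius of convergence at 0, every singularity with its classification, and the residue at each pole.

Radius of convergence at 0: 1/6.
At -5: a logarithmic branch point.
At -1: an algebraic (square-root) branch point.
At 1/6: a pole of order 1; residue -69/68.

Denominator factor (ξ - 1/6): pole of order 1 at 1/6, modulus 1/6.
Branch term (6/17)*sqrt(1 - ξ/(-1)): its argument vanishes at ξ = -1, a square-root branch point, modulus 1.
Branch term (12/17)*log(1 - ξ/(-5)): its argument vanishes at ξ = -5, a logarithmic branch point, modulus 5.
The radius of convergence is the smallest modulus among the singular points: 1/6.
The branch terms are analytic at 1/6 and contribute nothing to the residue; only the rational part matters.
At the order-1 pole 1/6 set g(ξ) = (ξ - (1/6))*(rational part) = -27*ξ/34 - 15/17.
Simple pole: residue = g(a) at a = 1/6, which is -69/68.
List the singular points by increasing real part (a conjugate pair: the negative imaginary part first).


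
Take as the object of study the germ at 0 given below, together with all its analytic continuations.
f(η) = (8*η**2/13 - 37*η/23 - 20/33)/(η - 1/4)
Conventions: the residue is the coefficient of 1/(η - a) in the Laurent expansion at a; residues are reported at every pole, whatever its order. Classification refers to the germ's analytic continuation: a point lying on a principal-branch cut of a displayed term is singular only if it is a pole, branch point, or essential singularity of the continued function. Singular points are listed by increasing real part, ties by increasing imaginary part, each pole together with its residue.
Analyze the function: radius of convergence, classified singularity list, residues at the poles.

Denominator factor (η - 1/4): pole of order 1 at 1/4, modulus 1/4.
The radius of convergence is the smallest modulus among the singular points: 1/4.
At the order-1 pole 1/4 set g(η) = (η - (1/4))*f(η) = 8*η**2/13 - 37*η/23 - 20/33.
Simple pole: residue = g(a) at a = 1/4, which is -38275/39468.

Radius of convergence at 0: 1/4.
At 1/4: a pole of order 1; residue -38275/39468.


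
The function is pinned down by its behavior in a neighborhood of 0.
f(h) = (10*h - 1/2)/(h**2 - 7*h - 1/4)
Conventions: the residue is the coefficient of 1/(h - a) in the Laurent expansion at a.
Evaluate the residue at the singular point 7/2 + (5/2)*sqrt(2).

The factor h**2 - 7*h - 1/4 splits as (h - a)(h - a') with a = 7/2 + (5/2)*sqrt(2), a' = 7/2 - (5/2)*sqrt(2). At the order-1 pole a set g(h) = (h - a)*f(h) = [10*h - 1/2] / (h - a').
Simple pole: residue = g(a) at a = 7/2 + (5/2)*sqrt(2), which is 5 + (69/20)*sqrt(2).

The residue is 5 + (69/20)*sqrt(2).


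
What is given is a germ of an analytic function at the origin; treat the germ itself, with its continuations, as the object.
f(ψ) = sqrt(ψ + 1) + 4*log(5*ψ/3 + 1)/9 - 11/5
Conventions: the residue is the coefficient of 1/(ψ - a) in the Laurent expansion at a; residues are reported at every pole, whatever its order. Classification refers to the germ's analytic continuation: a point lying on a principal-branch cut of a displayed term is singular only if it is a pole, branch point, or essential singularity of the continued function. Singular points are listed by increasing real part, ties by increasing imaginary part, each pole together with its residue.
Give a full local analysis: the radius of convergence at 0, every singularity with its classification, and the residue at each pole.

Radius of convergence at 0: 3/5.
At -1: an algebraic (square-root) branch point.
At -3/5: a logarithmic branch point.

Branch term (1)*sqrt(1 - ψ/(-1)): its argument vanishes at ψ = -1, a square-root branch point, modulus 1.
Branch term (4/9)*log(1 - ψ/(-3/5)): its argument vanishes at ψ = -3/5, a logarithmic branch point, modulus 3/5.
The radius of convergence is the smallest modulus among the singular points: 3/5.
List the singular points by increasing real part (a conjugate pair: the negative imaginary part first).


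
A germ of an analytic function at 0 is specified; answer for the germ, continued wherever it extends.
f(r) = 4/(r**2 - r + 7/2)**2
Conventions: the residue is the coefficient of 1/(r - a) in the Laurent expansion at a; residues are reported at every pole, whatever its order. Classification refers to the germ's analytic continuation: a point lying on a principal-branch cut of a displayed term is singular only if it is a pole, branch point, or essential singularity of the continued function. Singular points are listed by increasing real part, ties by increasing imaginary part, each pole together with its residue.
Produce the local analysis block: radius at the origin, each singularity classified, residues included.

Denominator factor (r**2 - r + 7/2)^2: discriminant -13, complex-conjugate roots (1/2) + ((1/2)*sqrt(13))*i and (1/2) - ((1/2)*sqrt(13))*i; poles of order 2, moduli (1/2)*sqrt(14) and (1/2)*sqrt(14).
The radius of convergence is the smallest modulus among the singular points: (1/2)*sqrt(14).
The factor r**2 - r + 7/2 splits as (r - a)(r - a') with a = (1/2) - ((1/2)*sqrt(13))*i, a' = (1/2) + ((1/2)*sqrt(13))*i. At the order-2 pole a set g(r) = (r - a)^2*f(r) = [4] / (r - a')^2.
Order-2 pole: residue = g'(a); g'((1/2) - ((1/2)*sqrt(13))*i) = ((8/169)*sqrt(13))*i, so the residue is ((8/169)*sqrt(13))*i.
The factor r**2 - r + 7/2 splits as (r - a)(r - a') with a = (1/2) + ((1/2)*sqrt(13))*i, a' = (1/2) - ((1/2)*sqrt(13))*i. At the order-2 pole a set g(r) = (r - a)^2*f(r) = [4] / (r - a')^2.
Order-2 pole: residue = g'(a); g'((1/2) + ((1/2)*sqrt(13))*i) = -((8/169)*sqrt(13))*i, so the residue is -((8/169)*sqrt(13))*i.
List the singular points by increasing real part (a conjugate pair: the negative imaginary part first).

Radius of convergence at 0: (1/2)*sqrt(14).
At (1/2) - ((1/2)*sqrt(13))*i: a pole of order 2; residue ((8/169)*sqrt(13))*i.
At (1/2) + ((1/2)*sqrt(13))*i: a pole of order 2; residue -((8/169)*sqrt(13))*i.


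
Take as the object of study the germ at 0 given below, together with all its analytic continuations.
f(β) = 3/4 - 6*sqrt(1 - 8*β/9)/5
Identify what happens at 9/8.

The point is an algebraic (square-root) branch point.

The term (-6/5)*sqrt(1 - β/(9/8)) has argument 1 - 9/8/(9/8) = 0 at 9/8: a square-root (algebraic, two-sheeted) branch point; the remaining terms are analytic or single-valued there.


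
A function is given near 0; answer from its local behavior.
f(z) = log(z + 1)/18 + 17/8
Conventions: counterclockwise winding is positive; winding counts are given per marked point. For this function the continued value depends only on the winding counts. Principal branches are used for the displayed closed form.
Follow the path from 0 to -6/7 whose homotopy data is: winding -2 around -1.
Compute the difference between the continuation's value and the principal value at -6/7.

Continued minus principal equals -(2/9)*pi*i.

The rational part is single-valued and drops out of the difference; each branch term changes only by its own monodromy.
(1/18)*log(1 - z/(-1)): each positive loop around -1 adds 2*pi*i to the log, so winding -2 contributes (1/18)*(-2)*2*pi*i = -(2/9)*pi*i.
Summing the contributions at z = -6/7 gives -(2/9)*pi*i.


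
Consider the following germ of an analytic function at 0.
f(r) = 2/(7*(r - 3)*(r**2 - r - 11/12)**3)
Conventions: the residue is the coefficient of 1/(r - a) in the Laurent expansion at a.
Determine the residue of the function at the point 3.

At the order-1 pole 3 set g(r) = (r - (3))*f(r) = 2/(7*(r**2 - r - 11/12)**3).
Simple pole: residue = g(a) at a = 3, which is 3456/1588867.

The residue is 3456/1588867.


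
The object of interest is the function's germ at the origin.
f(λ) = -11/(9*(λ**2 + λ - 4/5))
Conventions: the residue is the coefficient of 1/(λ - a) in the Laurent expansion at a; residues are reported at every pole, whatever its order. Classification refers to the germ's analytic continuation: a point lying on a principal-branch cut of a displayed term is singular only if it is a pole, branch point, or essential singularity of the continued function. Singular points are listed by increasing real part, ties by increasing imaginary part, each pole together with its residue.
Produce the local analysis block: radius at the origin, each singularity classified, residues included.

Denominator factor (λ**2 + λ - 4/5): discriminant 21/5, real irrational roots -1/2 + (1/10)*sqrt(105) and -1/2 - (1/10)*sqrt(105); poles of order 1, moduli -1/2 + (1/10)*sqrt(105) and 1/2 + (1/10)*sqrt(105).
The radius of convergence is the smallest modulus among the singular points: -1/2 + (1/10)*sqrt(105).
The factor λ**2 + λ - 4/5 splits as (λ - a)(λ - a') with a = -1/2 - (1/10)*sqrt(105), a' = -1/2 + (1/10)*sqrt(105). At the order-1 pole a set g(λ) = (λ - a)*f(λ) = [-11/9] / (λ - a').
Simple pole: residue = g(a) at a = -1/2 - (1/10)*sqrt(105), which is (11/189)*sqrt(105).
The factor λ**2 + λ - 4/5 splits as (λ - a)(λ - a') with a = -1/2 + (1/10)*sqrt(105), a' = -1/2 - (1/10)*sqrt(105). At the order-1 pole a set g(λ) = (λ - a)*f(λ) = [-11/9] / (λ - a').
Simple pole: residue = g(a) at a = -1/2 + (1/10)*sqrt(105), which is -(11/189)*sqrt(105).
List the singular points by increasing real part (a conjugate pair: the negative imaginary part first).

Radius of convergence at 0: -1/2 + (1/10)*sqrt(105).
At -1/2 - (1/10)*sqrt(105): a pole of order 1; residue (11/189)*sqrt(105).
At -1/2 + (1/10)*sqrt(105): a pole of order 1; residue -(11/189)*sqrt(105).


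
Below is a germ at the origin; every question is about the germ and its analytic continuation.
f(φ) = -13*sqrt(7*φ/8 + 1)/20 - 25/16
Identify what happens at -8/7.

The term (-13/20)*sqrt(1 - φ/(-8/7)) has argument 1 - -8/7/(-8/7) = 0 at -8/7: a square-root (algebraic, two-sheeted) branch point; the remaining terms are analytic or single-valued there.

The point is an algebraic (square-root) branch point.


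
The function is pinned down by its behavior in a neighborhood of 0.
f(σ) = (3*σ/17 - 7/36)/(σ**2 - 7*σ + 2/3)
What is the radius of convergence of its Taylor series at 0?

Denominator factor (σ**2 - 7*σ + 2/3): discriminant 139/3, real irrational roots 7/2 + (1/6)*sqrt(417) and 7/2 - (1/6)*sqrt(417); poles of order 1, moduli 7/2 + (1/6)*sqrt(417) and 7/2 - (1/6)*sqrt(417).
The radius of convergence is the smallest modulus among the singular points: 7/2 - (1/6)*sqrt(417).

The radius of convergence is 7/2 - (1/6)*sqrt(417).


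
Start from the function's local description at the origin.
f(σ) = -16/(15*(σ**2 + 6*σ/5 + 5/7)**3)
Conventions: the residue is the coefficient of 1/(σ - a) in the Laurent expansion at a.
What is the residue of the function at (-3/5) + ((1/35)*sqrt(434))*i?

The residue is ((30625/238328)*sqrt(434))*i.

The factor σ**2 + 6*σ/5 + 5/7 splits as (σ - a)(σ - a') with a = (-3/5) + ((1/35)*sqrt(434))*i, a' = (-3/5) - ((1/35)*sqrt(434))*i. At the order-3 pole a set g(σ) = (σ - a)^3*f(σ) = [-16/15] / (σ - a')^3.
Order-3 pole: residue = g''(a)/2; g''((-3/5) + ((1/35)*sqrt(434))*i) = ((30625/119164)*sqrt(434))*i, so the residue is ((30625/238328)*sqrt(434))*i.


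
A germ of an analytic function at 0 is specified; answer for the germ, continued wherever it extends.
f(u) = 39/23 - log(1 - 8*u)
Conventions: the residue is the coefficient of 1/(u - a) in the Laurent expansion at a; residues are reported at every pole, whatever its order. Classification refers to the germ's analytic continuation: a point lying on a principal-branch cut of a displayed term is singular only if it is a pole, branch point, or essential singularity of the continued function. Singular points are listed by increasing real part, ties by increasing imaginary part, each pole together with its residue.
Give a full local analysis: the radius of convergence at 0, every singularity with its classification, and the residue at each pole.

Radius of convergence at 0: 1/8.
At 1/8: a logarithmic branch point.

Branch term (-1)*log(1 - u/(1/8)): its argument vanishes at u = 1/8, a logarithmic branch point, modulus 1/8.
The radius of convergence is the smallest modulus among the singular points: 1/8.


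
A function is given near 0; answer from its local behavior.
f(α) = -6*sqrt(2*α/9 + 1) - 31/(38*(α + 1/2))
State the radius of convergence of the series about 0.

Denominator factor (α + 1/2): pole of order 1 at -1/2, modulus 1/2.
Branch term (-6)*sqrt(1 - α/(-9/2)): its argument vanishes at α = -9/2, a square-root branch point, modulus 9/2.
The radius of convergence is the smallest modulus among the singular points: 1/2.

The radius of convergence is 1/2.


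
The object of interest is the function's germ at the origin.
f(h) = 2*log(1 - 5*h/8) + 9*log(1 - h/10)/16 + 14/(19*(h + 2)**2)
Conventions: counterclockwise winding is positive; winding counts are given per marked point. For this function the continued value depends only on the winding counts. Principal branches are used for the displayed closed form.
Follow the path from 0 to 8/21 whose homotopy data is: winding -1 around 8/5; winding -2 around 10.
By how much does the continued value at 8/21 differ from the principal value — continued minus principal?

The rational part is single-valued and drops out of the difference; each branch term changes only by its own monodromy.
(9/16)*log(1 - h/(10)): each positive loop around 10 adds 2*pi*i to the log, so winding -2 contributes (9/16)*(-2)*2*pi*i = -(9/4)*pi*i.
(2)*log(1 - h/(8/5)): each positive loop around 8/5 adds 2*pi*i to the log, so winding -1 contributes (2)*(-1)*2*pi*i = -(4)*pi*i.
Summing the contributions at h = 8/21 gives -(25/4)*pi*i.

Continued minus principal equals -(25/4)*pi*i.


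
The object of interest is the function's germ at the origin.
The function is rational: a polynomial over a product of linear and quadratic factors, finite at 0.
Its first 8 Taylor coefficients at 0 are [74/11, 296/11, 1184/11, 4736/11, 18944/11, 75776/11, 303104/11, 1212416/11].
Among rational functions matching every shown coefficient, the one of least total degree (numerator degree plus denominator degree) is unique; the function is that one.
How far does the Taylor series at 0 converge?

No rational of total degree below 1 reproduces all 8 coefficients; solving the [0/1] Pade equations on them gives f(u) = -37/(22*(u - 1/4)), whose expansion matches every shown term.
Denominator factor (u - 1/4): pole of order 1 at 1/4, modulus 1/4.
The radius of convergence is the smallest modulus among the singular points: 1/4.

The radius of convergence is 1/4.


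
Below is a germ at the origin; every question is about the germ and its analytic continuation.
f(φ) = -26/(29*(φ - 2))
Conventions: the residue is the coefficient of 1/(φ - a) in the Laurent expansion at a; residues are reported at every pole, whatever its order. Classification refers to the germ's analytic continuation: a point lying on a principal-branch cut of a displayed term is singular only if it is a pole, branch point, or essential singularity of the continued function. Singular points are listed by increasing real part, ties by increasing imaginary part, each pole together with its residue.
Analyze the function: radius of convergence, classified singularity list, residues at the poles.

Radius of convergence at 0: 2.
At 2: a pole of order 1; residue -26/29.

Denominator factor (φ - 2): pole of order 1 at 2, modulus 2.
The radius of convergence is the smallest modulus among the singular points: 2.
At the order-1 pole 2 set g(φ) = (φ - (2))*f(φ) = -26/29.
Simple pole: residue = g(a) at a = 2, which is -26/29.


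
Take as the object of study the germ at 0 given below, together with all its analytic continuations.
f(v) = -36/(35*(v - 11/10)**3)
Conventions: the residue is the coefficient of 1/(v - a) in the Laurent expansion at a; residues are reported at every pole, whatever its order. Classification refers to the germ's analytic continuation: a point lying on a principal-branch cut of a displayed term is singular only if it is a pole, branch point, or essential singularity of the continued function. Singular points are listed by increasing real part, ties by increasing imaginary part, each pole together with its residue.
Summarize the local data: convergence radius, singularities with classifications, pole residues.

Radius of convergence at 0: 11/10.
At 11/10: a pole of order 3; residue 0.

Denominator factor (v - 11/10)^3: pole of order 3 at 11/10, modulus 11/10.
The radius of convergence is the smallest modulus among the singular points: 11/10.
At the order-3 pole 11/10 set g(v) = (v - (11/10))^3*f(v) = -36/35.
Order-3 pole: residue = g''(a)/2; g''(11/10) = 0, so the residue is 0.


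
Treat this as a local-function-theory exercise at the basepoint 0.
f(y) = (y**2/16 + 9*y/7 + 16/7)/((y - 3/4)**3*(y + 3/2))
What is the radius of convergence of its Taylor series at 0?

Denominator factor (y + 3/2): pole of order 1 at -3/2, modulus 3/2.
Denominator factor (y - 3/4)^3: pole of order 3 at 3/4, modulus 3/4.
The radius of convergence is the smallest modulus among the singular points: 3/4.

The radius of convergence is 3/4.


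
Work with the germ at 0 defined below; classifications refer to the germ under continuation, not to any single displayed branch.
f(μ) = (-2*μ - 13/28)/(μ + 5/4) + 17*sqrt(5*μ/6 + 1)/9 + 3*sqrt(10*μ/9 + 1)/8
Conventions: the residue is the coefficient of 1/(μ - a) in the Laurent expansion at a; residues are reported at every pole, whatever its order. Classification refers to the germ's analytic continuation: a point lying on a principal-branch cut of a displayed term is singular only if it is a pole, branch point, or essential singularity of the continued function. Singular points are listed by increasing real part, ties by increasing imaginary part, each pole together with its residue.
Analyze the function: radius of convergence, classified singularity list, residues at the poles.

Radius of convergence at 0: 9/10.
At -5/4: a pole of order 1; residue 57/28.
At -6/5: an algebraic (square-root) branch point.
At -9/10: an algebraic (square-root) branch point.

Denominator factor (μ + 5/4): pole of order 1 at -5/4, modulus 5/4.
Branch term (17/9)*sqrt(1 - μ/(-6/5)): its argument vanishes at μ = -6/5, a square-root branch point, modulus 6/5.
Branch term (3/8)*sqrt(1 - μ/(-9/10)): its argument vanishes at μ = -9/10, a square-root branch point, modulus 9/10.
The radius of convergence is the smallest modulus among the singular points: 9/10.
The branch terms are analytic at -5/4 and contribute nothing to the residue; only the rational part matters.
At the order-1 pole -5/4 set g(μ) = (μ - (-5/4))*(rational part) = -2*μ - 13/28.
Simple pole: residue = g(a) at a = -5/4, which is 57/28.
List the singular points by increasing real part (a conjugate pair: the negative imaginary part first).


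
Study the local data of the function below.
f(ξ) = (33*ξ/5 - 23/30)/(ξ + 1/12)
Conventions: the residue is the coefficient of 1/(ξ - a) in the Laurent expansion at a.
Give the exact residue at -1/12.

At the order-1 pole -1/12 set g(ξ) = (ξ - (-1/12))*f(ξ) = 33*ξ/5 - 23/30.
Simple pole: residue = g(a) at a = -1/12, which is -79/60.

The residue is -79/60.


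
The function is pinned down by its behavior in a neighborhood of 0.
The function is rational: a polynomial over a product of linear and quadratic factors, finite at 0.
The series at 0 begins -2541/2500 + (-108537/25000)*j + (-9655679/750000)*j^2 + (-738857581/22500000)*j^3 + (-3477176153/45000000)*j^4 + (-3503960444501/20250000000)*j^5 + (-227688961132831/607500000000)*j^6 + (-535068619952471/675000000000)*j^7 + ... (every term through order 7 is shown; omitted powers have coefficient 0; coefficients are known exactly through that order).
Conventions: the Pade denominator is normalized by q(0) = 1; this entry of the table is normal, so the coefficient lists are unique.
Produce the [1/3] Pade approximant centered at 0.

The Pade approximant has numerator coefficients [-2541/2500, -20449/1176576250]; denominator coefficients [1, -120615391/28237830, 1181439971/211783725, -286987591/141189150].

Taylor coefficients needed (read off): a_0 = -2541/2500, a_1 = -108537/25000, a_2 = -9655679/750000, a_3 = -738857581/22500000, a_4 = -3477176153/45000000.
Write the denominator as Q(j) = 1 + q1*j + q2*j^2 + q3*j^3. Requiring Q*f - P = O(j^5) with deg P <= 1 kills the coefficients of j^2..j^4 in Q*f:
  j^2: a_2 + q1*a_1 + q2*a_0 = 0, i.e. -9655679/750000 + (-108537/25000)*q1 + (-2541/2500)*q2 = 0.
  j^3: a_3 + q1*a_2 + q2*a_1 + q3*a_0 = 0, i.e. -738857581/22500000 + (-9655679/750000)*q1 + (-108537/25000)*q2 + (-2541/2500)*q3 = 0.
  j^4: a_4 + q1*a_3 + q2*a_2 + q3*a_1 = 0, i.e. -3477176153/45000000 + (-738857581/22500000)*q1 + (-9655679/750000)*q2 + (-108537/25000)*q3 = 0.
Solving this linear system: q1 = -120615391/28237830, q2 = 1181439971/211783725, q3 = -286987591/141189150.
The numerator is Q*f truncated at degree 1: P0 = a_0 = -2541/2500; P1 = a_1 + q1*a_0 = -20449/1176576250.


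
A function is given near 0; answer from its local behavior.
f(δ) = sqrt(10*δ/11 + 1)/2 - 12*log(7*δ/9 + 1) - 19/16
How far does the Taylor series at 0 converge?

Branch term (1/2)*sqrt(1 - δ/(-11/10)): its argument vanishes at δ = -11/10, a square-root branch point, modulus 11/10.
Branch term (-12)*log(1 - δ/(-9/7)): its argument vanishes at δ = -9/7, a logarithmic branch point, modulus 9/7.
The radius of convergence is the smallest modulus among the singular points: 11/10.

The radius of convergence is 11/10.


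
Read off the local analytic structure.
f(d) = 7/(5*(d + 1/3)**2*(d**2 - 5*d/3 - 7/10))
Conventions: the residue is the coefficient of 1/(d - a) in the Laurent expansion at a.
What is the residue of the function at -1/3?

The residue is 2940.

At the order-2 pole -1/3 set g(d) = (d - (-1/3))^2*f(d) = 7/(5*(d**2 - 5*d/3 - 7/10)).
Order-2 pole: residue = g'(a); g'(-1/3) = 2940, so the residue is 2940.


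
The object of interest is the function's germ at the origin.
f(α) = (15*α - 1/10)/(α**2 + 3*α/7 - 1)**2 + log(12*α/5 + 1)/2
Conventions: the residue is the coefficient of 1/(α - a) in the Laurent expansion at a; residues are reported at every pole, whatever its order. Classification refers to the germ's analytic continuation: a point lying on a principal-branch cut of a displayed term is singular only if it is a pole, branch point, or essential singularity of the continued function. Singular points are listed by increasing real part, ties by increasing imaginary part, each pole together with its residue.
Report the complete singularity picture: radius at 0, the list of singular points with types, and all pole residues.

Denominator factor (α**2 + 3*α/7 - 1)^2: discriminant 205/49, real irrational roots -3/14 + (1/14)*sqrt(205) and -3/14 - (1/14)*sqrt(205); poles of order 2, moduli -3/14 + (1/14)*sqrt(205) and 3/14 + (1/14)*sqrt(205).
Branch term (1/2)*log(1 - α/(-5/12)): its argument vanishes at α = -5/12, a logarithmic branch point, modulus 5/12.
The radius of convergence is the smallest modulus among the singular points: 5/12.
The branch term is analytic at -3/14 - (1/14)*sqrt(205) and contributes nothing to the residue; only the rational part matters.
The factor α**2 + 3*α/7 - 1 splits as (α - a)(α - a') with a = -3/14 - (1/14)*sqrt(205), a' = -3/14 + (1/14)*sqrt(205). At the order-2 pole a set g(α) = (α - a)^2*(rational part) = [15*α - 1/10] / (α - a')^2.
Order-2 pole: residue = g'(a); g'(-3/14 - (1/14)*sqrt(205)) = -(11368/210125)*sqrt(205), so the residue is -(11368/210125)*sqrt(205).
The branch term is analytic at -3/14 + (1/14)*sqrt(205) and contributes nothing to the residue; only the rational part matters.
The factor α**2 + 3*α/7 - 1 splits as (α - a)(α - a') with a = -3/14 + (1/14)*sqrt(205), a' = -3/14 - (1/14)*sqrt(205). At the order-2 pole a set g(α) = (α - a)^2*(rational part) = [15*α - 1/10] / (α - a')^2.
Order-2 pole: residue = g'(a); g'(-3/14 + (1/14)*sqrt(205)) = (11368/210125)*sqrt(205), so the residue is (11368/210125)*sqrt(205).
List the singular points by increasing real part (a conjugate pair: the negative imaginary part first).

Radius of convergence at 0: 5/12.
At -3/14 - (1/14)*sqrt(205): a pole of order 2; residue -(11368/210125)*sqrt(205).
At -5/12: a logarithmic branch point.
At -3/14 + (1/14)*sqrt(205): a pole of order 2; residue (11368/210125)*sqrt(205).


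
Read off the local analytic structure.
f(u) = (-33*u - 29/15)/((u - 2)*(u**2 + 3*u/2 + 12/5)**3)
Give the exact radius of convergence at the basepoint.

Denominator factor (u**2 + 3*u/2 + 12/5)^3: discriminant -147/20, complex-conjugate roots (-3/4) + ((7/20)*sqrt(15))*i and (-3/4) - ((7/20)*sqrt(15))*i; poles of order 3, moduli (2/5)*sqrt(15) and (2/5)*sqrt(15).
Denominator factor (u - 2): pole of order 1 at 2, modulus 2.
The radius of convergence is the smallest modulus among the singular points: (2/5)*sqrt(15).

The radius of convergence is (2/5)*sqrt(15).


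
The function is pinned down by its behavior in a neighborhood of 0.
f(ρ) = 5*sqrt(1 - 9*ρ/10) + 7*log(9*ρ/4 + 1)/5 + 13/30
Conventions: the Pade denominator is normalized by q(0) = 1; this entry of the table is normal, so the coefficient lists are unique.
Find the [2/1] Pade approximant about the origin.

Taylor coefficients needed (expand at 0): a_0 = 163/30, a_1 = 9/10, a_2 = -81/20, a_3 = 16281/3200.
Write the denominator as Q(ρ) = 1 + q1*ρ. Requiring Q*f - P = O(ρ^4) with deg P <= 2 kills the coefficients of ρ^3..ρ^3 in Q*f:
  ρ^3: a_3 + q1*a_2 = 0, i.e. 16281/3200 + (-81/20)*q1 = 0.
Solving this linear system: q1 = 201/160.
The numerator is Q*f truncated at degree 2: P0 = a_0 = 163/30; P1 = a_1 + q1*a_0 = 12361/1600; P2 = a_2 + q1*a_1 = -4671/1600.

The Pade approximant has numerator coefficients [163/30, 12361/1600, -4671/1600]; denominator coefficients [1, 201/160].


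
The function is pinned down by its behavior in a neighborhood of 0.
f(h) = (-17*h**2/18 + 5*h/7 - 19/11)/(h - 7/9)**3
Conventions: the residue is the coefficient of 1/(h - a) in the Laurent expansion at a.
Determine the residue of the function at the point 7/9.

The residue is -17/18.

At the order-3 pole 7/9 set g(h) = (h - (7/9))^3*f(h) = -17*h**2/18 + 5*h/7 - 19/11.
Order-3 pole: residue = g''(a)/2; g''(7/9) = -17/9, so the residue is -17/18.


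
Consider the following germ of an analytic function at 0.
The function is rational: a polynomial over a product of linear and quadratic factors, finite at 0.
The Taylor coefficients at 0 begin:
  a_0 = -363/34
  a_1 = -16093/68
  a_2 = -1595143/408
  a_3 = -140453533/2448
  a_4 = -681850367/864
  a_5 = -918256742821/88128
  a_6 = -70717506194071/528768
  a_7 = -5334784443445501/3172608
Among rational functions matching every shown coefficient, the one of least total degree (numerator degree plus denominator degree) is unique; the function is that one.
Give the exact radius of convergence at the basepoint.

No rational of total degree below 4 reproduces all 8 coefficients; solving the [0/4] Pade equations on them gives f(κ) = -3/(17*(κ - 1/11)**2*(κ**2 - κ/3 + 2)), whose expansion matches every shown term.
Denominator factor (κ - 1/11)^2: pole of order 2 at 1/11, modulus 1/11.
Denominator factor (κ**2 - κ/3 + 2): discriminant -71/9, complex-conjugate roots (1/6) + ((1/6)*sqrt(71))*i and (1/6) - ((1/6)*sqrt(71))*i; poles of order 1, moduli sqrt(2) and sqrt(2).
The radius of convergence is the smallest modulus among the singular points: 1/11.

The radius of convergence is 1/11.


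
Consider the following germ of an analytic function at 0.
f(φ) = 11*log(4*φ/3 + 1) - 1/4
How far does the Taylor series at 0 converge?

The radius of convergence is 3/4.

Branch term (11)*log(1 - φ/(-3/4)): its argument vanishes at φ = -3/4, a logarithmic branch point, modulus 3/4.
The radius of convergence is the smallest modulus among the singular points: 3/4.


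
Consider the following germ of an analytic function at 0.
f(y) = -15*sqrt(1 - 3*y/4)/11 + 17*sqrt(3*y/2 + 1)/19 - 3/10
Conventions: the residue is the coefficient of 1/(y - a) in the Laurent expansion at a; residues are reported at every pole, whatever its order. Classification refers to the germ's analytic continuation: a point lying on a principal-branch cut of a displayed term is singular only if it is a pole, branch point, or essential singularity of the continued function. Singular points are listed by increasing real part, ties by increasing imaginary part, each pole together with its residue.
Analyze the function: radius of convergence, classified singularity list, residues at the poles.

Radius of convergence at 0: 2/3.
At -2/3: an algebraic (square-root) branch point.
At 4/3: an algebraic (square-root) branch point.

Branch term (17/19)*sqrt(1 - y/(-2/3)): its argument vanishes at y = -2/3, a square-root branch point, modulus 2/3.
Branch term (-15/11)*sqrt(1 - y/(4/3)): its argument vanishes at y = 4/3, a square-root branch point, modulus 4/3.
The radius of convergence is the smallest modulus among the singular points: 2/3.
List the singular points by increasing real part (a conjugate pair: the negative imaginary part first).


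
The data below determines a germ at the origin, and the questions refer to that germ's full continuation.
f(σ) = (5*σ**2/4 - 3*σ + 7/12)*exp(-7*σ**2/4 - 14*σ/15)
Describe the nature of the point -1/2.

There is no denominator, hence no pole anywhere.
The factor exp(-7*σ**2/4 - 14*σ/15) is entire.
So the germ continues analytically to -1/2.

The point is a regular point.


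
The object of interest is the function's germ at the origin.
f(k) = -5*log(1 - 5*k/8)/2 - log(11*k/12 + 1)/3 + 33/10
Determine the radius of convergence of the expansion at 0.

Branch term (-5/2)*log(1 - k/(8/5)): its argument vanishes at k = 8/5, a logarithmic branch point, modulus 8/5.
Branch term (-1/3)*log(1 - k/(-12/11)): its argument vanishes at k = -12/11, a logarithmic branch point, modulus 12/11.
The radius of convergence is the smallest modulus among the singular points: 12/11.

The radius of convergence is 12/11.


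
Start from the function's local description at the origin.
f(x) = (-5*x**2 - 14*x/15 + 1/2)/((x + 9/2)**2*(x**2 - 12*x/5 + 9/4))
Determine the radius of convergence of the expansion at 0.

Denominator factor (x**2 - 12*x/5 + 9/4): discriminant -81/25, complex-conjugate roots (6/5) + (9/10)*i and (6/5) - (9/10)*i; poles of order 1, moduli 3/2 and 3/2.
Denominator factor (x + 9/2)^2: pole of order 2 at -9/2, modulus 9/2.
The radius of convergence is the smallest modulus among the singular points: 3/2.

The radius of convergence is 3/2.


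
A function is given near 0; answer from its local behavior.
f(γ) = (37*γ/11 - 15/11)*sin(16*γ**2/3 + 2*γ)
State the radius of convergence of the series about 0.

The radius of convergence is infinite.

The factor sin(16*γ**2/3 + 2*γ) is entire and contributes no finite singular point.
The polynomial part has no poles.
No finite singular points: the Taylor series at 0 converges everywhere.


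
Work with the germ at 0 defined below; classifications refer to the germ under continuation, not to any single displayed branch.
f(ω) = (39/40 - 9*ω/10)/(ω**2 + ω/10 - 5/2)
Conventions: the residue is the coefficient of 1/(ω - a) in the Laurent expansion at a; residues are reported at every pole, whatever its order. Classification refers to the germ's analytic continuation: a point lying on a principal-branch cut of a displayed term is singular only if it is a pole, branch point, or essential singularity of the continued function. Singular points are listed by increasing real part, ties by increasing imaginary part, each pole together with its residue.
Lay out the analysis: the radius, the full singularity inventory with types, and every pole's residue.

Denominator factor (ω**2 + ω/10 - 5/2): discriminant 1001/100, real irrational roots -1/20 + (1/20)*sqrt(1001) and -1/20 - (1/20)*sqrt(1001); poles of order 1, moduli -1/20 + (1/20)*sqrt(1001) and 1/20 + (1/20)*sqrt(1001).
The radius of convergence is the smallest modulus among the singular points: -1/20 + (1/20)*sqrt(1001).
The factor ω**2 + ω/10 - 5/2 splits as (ω - a)(ω - a') with a = -1/20 - (1/20)*sqrt(1001), a' = -1/20 + (1/20)*sqrt(1001). At the order-1 pole a set g(ω) = (ω - a)*f(ω) = [39/40 - 9*ω/10] / (ω - a').
Simple pole: residue = g(a) at a = -1/20 - (1/20)*sqrt(1001), which is -9/20 - (51/5005)*sqrt(1001).
The factor ω**2 + ω/10 - 5/2 splits as (ω - a)(ω - a') with a = -1/20 + (1/20)*sqrt(1001), a' = -1/20 - (1/20)*sqrt(1001). At the order-1 pole a set g(ω) = (ω - a)*f(ω) = [39/40 - 9*ω/10] / (ω - a').
Simple pole: residue = g(a) at a = -1/20 + (1/20)*sqrt(1001), which is -9/20 + (51/5005)*sqrt(1001).
List the singular points by increasing real part (a conjugate pair: the negative imaginary part first).

Radius of convergence at 0: -1/20 + (1/20)*sqrt(1001).
At -1/20 - (1/20)*sqrt(1001): a pole of order 1; residue -9/20 - (51/5005)*sqrt(1001).
At -1/20 + (1/20)*sqrt(1001): a pole of order 1; residue -9/20 + (51/5005)*sqrt(1001).
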